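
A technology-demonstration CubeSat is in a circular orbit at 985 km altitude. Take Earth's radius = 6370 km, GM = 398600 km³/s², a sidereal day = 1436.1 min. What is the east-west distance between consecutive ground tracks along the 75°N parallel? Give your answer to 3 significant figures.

Semi-major axis a = 6370 + 985 = 7355 km. Period T = 2π√(a³/μ) = 2π√(7355³/398600) = 6277.5 s = 104.62 min.
Node shift per orbit = (6277.5/86166) × 360° = 26.23°.
Equatorial spacing = 26.23 × 111.2 km/° = 2916 km.
At 75° latitude, spacing = 2916 × cos(75°) = 755 km.

755 km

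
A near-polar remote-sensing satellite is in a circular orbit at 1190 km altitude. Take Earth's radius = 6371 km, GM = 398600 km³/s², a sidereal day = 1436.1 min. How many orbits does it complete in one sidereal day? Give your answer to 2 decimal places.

Semi-major axis a = 6371 + 1190 = 7561 km. Period T = 2π√(a³/μ) = 2π√(7561³/398600) = 6543.0 s = 109.05 min.
Orbits per sidereal day = 86166 / 6543.0 = 13.169.

13.17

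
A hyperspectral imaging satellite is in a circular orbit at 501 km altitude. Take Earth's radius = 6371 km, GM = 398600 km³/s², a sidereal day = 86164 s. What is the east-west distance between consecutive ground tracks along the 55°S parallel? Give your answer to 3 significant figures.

1510 km

Semi-major axis a = 6371 + 501 = 6872 km. Period T = 2π√(a³/μ) = 2π√(6872³/398600) = 5669.4 s = 94.49 min.
Node shift per orbit = (5669.4/86164) × 360° = 23.69°.
Equatorial spacing = 23.69 × 111.2 km/° = 2634 km.
At 55° latitude, spacing = 2634 × cos(55°) = 1511 km.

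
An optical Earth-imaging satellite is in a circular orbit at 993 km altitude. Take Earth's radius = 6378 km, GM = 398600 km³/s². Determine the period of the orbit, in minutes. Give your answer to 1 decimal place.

105.0 min

Semi-major axis a = 6378 + 993 = 7371 km. Period T = 2π√(a³/μ) = 2π√(7371³/398600) = 6298.0 s = 104.97 min.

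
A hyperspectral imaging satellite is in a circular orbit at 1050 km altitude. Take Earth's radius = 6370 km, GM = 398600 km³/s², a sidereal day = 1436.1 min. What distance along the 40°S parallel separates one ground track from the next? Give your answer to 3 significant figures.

Semi-major axis a = 6370 + 1050 = 7420 km. Period T = 2π√(a³/μ) = 2π√(7420³/398600) = 6360.9 s = 106.01 min.
Node shift per orbit = (6360.9/86166) × 360° = 26.58°.
Equatorial spacing = 26.58 × 111.2 km/° = 2955 km.
At 40° latitude, spacing = 2955 × cos(40°) = 2263 km.

2260 km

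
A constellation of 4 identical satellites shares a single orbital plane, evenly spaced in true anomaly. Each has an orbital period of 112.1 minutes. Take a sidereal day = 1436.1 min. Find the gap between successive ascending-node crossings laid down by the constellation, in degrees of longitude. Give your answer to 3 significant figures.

7.03°

T = 112.1 min = 6726.0 s.
Single-satellite node shift = (6726.0/86166) × 360° = 28.10°.
With 4 satellites evenly phased, successive equator crossings are 28.10/4 = 7.025° apart.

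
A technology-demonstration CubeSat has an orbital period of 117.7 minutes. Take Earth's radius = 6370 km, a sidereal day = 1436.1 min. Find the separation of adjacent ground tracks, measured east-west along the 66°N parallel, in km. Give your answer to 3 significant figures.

1330 km

T = 117.7 min = 7062.0 s.
Node shift per orbit = (7062.0/86166) × 360° = 29.50°.
Equatorial spacing = 29.50 × 111.2 km/° = 3280 km.
At 66° latitude, spacing = 3280 × cos(66°) = 1334 km.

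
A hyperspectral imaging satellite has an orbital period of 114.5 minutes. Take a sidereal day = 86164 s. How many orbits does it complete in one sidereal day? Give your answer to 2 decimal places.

T = 114.5 min = 6870.0 s.
Orbits per sidereal day = 86164 / 6870.0 = 12.542.

12.54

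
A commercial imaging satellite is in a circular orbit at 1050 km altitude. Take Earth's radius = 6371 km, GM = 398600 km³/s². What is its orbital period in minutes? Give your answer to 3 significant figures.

106 min

Semi-major axis a = 6371 + 1050 = 7421 km. Period T = 2π√(a³/μ) = 2π√(7421³/398600) = 6362.2 s = 106.04 min.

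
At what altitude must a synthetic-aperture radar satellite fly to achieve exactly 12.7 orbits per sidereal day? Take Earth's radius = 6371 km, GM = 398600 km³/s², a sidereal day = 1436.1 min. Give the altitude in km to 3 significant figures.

Required period T = 86166 / 12.7 = 6784.7 s.
From T = 2π√(a³/μ): a = (μ T²/4π²)^(1/3) = (398600 × 6784.7² / 4π²)^(1/3) = 7746 km.
Altitude h = a − R = 7746 − 6371 = 1375 km.

1380 km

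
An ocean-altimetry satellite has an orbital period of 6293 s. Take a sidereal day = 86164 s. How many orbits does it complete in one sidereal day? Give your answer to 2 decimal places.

13.69

Orbits per sidereal day = 86164 / 6293.0 = 13.692.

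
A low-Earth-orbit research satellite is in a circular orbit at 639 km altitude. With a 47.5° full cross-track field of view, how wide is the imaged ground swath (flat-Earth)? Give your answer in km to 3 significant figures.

562 km

Half-angle = 47.5°/2 = 23.75°.
Swath width ≈ 2h·tan(θ/2) = 2 × 639 × tan(23.75°) = 562.3 km.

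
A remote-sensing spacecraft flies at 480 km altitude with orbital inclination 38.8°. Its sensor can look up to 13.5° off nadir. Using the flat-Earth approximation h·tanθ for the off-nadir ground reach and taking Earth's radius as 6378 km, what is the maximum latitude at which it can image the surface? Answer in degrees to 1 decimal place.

39.8°

For a prograde orbit the ground track reaches latitude ±i = ±38.8°.
Sensor half-swath on the ground ≈ 480·tan(13.5°) = 115 km = 1.04° of latitude.
Maximum observable latitude ≈ 38.8 + 1.04 = 39.8°.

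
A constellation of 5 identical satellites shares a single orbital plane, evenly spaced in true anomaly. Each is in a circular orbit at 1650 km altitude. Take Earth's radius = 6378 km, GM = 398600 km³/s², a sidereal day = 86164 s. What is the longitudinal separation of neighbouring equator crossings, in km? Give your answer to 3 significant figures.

666 km

Semi-major axis a = 6378 + 1650 = 8028 km. Period T = 2π√(a³/μ) = 2π√(8028³/398600) = 7158.5 s = 119.31 min.
Single-satellite node shift = (7158.5/86164) × 360° = 29.91°.
With 5 satellites evenly phased, successive equator crossings are 29.91/5 = 5.982° apart.
That is 5.982 × 111.3 = 666 km at the equator.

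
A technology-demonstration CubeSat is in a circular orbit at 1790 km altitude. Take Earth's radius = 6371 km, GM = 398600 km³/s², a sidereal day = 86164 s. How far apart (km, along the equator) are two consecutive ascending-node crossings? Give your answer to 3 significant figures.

3410 km

Semi-major axis a = 6371 + 1790 = 8161 km. Period T = 2π√(a³/μ) = 2π√(8161³/398600) = 7337.1 s = 122.29 min.
During one orbit Earth rotates (7337.1 / 86164) × 360° = 30.66°.
At the equator that is 30.66° × (2π·6371/360) km/° = 30.66 × 111.2 = 3409 km.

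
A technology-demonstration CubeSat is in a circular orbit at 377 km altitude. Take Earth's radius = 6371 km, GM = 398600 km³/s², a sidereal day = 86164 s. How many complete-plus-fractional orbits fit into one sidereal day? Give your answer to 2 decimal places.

Semi-major axis a = 6371 + 377 = 6748 km. Period T = 2π√(a³/μ) = 2π√(6748³/398600) = 5516.6 s = 91.94 min.
Orbits per sidereal day = 86164 / 5516.6 = 15.619.

15.62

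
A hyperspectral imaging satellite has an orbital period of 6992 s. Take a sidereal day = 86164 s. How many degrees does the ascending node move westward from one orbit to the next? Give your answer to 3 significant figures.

During one orbit Earth rotates (6992.0 / 86164) × 360° = 29.21°.

29.2°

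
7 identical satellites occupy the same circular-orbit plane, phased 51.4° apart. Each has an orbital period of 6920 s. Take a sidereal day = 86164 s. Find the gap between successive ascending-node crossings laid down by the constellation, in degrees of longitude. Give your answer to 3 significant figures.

4.13°

Single-satellite node shift = (6920.0/86164) × 360° = 28.91°.
With 7 satellites evenly phased, successive equator crossings are 28.91/7 = 4.130° apart.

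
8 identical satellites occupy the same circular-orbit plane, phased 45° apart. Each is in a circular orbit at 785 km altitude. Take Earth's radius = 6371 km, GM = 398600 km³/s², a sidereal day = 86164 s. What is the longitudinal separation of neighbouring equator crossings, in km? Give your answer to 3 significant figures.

350 km

Semi-major axis a = 6371 + 785 = 7156 km. Period T = 2π√(a³/μ) = 2π√(7156³/398600) = 6024.4 s = 100.41 min.
Single-satellite node shift = (6024.4/86164) × 360° = 25.17°.
With 8 satellites evenly phased, successive equator crossings are 25.17/8 = 3.146° apart.
That is 3.146 × 111.2 = 350 km at the equator.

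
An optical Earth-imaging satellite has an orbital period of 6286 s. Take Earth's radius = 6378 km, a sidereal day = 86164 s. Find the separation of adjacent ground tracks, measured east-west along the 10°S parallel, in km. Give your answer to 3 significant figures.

Node shift per orbit = (6286.0/86164) × 360° = 26.26°.
Equatorial spacing = 26.26 × 111.3 km/° = 2924 km.
At 10° latitude, spacing = 2924 × cos(10°) = 2879 km.

2880 km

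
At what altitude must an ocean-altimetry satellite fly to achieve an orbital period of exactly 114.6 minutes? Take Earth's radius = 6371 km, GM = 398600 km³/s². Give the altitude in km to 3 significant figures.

1440 km

T = 114.6 min = 6876.0 s.
From T = 2π√(a³/μ): a = (μ T²/4π²)^(1/3) = (398600 × 6876.0² / 4π²)^(1/3) = 7815 km.
Altitude h = a − R = 7815 − 6371 = 1444 km.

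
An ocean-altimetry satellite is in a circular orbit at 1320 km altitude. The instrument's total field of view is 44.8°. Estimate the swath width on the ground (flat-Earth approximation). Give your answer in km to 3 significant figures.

Half-angle = 44.8°/2 = 22.4°.
Swath width ≈ 2h·tan(θ/2) = 2 × 1320 × tan(22.4°) = 1088.1 km.

1090 km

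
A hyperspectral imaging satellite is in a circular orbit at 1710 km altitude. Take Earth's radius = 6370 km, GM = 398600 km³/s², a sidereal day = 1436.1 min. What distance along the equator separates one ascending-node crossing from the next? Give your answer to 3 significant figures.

Semi-major axis a = 6370 + 1710 = 8080 km. Period T = 2π√(a³/μ) = 2π√(8080³/398600) = 7228.2 s = 120.47 min.
During one orbit Earth rotates (7228.2 / 86166) × 360° = 30.20°.
At the equator that is 30.20° × (2π·6370/360) km/° = 30.20 × 111.2 = 3357 km.

3360 km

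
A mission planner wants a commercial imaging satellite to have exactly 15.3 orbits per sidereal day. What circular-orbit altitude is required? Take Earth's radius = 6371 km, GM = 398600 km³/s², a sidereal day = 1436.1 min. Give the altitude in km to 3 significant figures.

471 km

Required period T = 86166 / 15.3 = 5631.8 s.
From T = 2π√(a³/μ): a = (μ T²/4π²)^(1/3) = (398600 × 5631.8² / 4π²)^(1/3) = 6842 km.
Altitude h = a − R = 6842 − 6371 = 471 km.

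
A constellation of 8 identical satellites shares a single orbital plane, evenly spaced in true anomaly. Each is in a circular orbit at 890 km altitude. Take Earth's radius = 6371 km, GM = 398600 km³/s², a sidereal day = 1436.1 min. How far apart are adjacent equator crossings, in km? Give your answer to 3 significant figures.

Semi-major axis a = 6371 + 890 = 7261 km. Period T = 2π√(a³/μ) = 2π√(7261³/398600) = 6157.5 s = 102.63 min.
Single-satellite node shift = (6157.5/86166) × 360° = 25.73°.
With 8 satellites evenly phased, successive equator crossings are 25.73/8 = 3.216° apart.
That is 3.216 × 111.2 = 358 km at the equator.

358 km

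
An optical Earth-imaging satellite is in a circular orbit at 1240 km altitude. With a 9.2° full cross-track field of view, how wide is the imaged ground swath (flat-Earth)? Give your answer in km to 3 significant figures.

Half-angle = 9.2°/2 = 4.6°.
Swath width ≈ 2h·tan(θ/2) = 2 × 1240 × tan(4.6°) = 199.5 km.

200 km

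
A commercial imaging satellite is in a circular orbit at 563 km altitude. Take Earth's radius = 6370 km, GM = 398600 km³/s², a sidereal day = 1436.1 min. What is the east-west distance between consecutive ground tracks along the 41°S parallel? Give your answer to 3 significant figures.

Semi-major axis a = 6370 + 563 = 6933 km. Period T = 2π√(a³/μ) = 2π√(6933³/398600) = 5745.0 s = 95.75 min.
Node shift per orbit = (5745.0/86166) × 360° = 24.00°.
Equatorial spacing = 24.00 × 111.2 km/° = 2669 km.
At 41° latitude, spacing = 2669 × cos(41°) = 2014 km.

2010 km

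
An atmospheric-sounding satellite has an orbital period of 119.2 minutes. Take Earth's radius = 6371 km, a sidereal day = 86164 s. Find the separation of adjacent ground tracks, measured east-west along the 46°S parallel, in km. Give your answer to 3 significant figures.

T = 119.2 min = 7152.0 s.
Node shift per orbit = (7152.0/86164) × 360° = 29.88°.
Equatorial spacing = 29.88 × 111.2 km/° = 3323 km.
At 46° latitude, spacing = 3323 × cos(46°) = 2308 km.

2310 km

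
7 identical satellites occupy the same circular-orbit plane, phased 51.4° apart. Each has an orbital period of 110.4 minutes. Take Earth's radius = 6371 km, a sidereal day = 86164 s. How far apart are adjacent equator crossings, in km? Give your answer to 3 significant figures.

T = 110.4 min = 6624.0 s.
Single-satellite node shift = (6624.0/86164) × 360° = 27.68°.
With 7 satellites evenly phased, successive equator crossings are 27.68/7 = 3.954° apart.
That is 3.954 × 111.2 = 440 km at the equator.

440 km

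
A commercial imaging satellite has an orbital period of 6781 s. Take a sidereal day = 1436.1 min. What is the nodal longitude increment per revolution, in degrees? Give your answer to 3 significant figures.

During one orbit Earth rotates (6781.0 / 86166) × 360° = 28.33°.

28.3°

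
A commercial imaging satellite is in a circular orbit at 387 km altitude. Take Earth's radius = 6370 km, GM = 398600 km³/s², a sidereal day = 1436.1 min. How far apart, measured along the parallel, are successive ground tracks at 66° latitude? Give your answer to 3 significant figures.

1040 km

Semi-major axis a = 6370 + 387 = 6757 km. Period T = 2π√(a³/μ) = 2π√(6757³/398600) = 5527.7 s = 92.13 min.
Node shift per orbit = (5527.7/86166) × 360° = 23.09°.
Equatorial spacing = 23.09 × 111.2 km/° = 2568 km.
At 66° latitude, spacing = 2568 × cos(66°) = 1044 km.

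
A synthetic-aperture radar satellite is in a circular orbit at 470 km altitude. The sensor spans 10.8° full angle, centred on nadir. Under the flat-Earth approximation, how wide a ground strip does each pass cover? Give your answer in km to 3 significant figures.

88.9 km

Half-angle = 10.8°/2 = 5.4°.
Swath width ≈ 2h·tan(θ/2) = 2 × 470 × tan(5.4°) = 88.9 km.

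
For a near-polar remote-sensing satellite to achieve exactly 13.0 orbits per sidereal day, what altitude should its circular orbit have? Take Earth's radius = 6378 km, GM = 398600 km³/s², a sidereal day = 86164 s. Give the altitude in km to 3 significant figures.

1250 km

Required period T = 86164 / 13.0 = 6628.0 s.
From T = 2π√(a³/μ): a = (μ T²/4π²)^(1/3) = (398600 × 6628.0² / 4π²)^(1/3) = 7626 km.
Altitude h = a − R = 7626 − 6378 = 1248 km.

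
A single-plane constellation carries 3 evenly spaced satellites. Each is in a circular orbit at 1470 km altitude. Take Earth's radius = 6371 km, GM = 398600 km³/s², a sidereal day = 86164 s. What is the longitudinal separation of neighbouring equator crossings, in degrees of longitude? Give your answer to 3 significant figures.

9.62°

Semi-major axis a = 6371 + 1470 = 7841 km. Period T = 2π√(a³/μ) = 2π√(7841³/398600) = 6909.8 s = 115.16 min.
Single-satellite node shift = (6909.8/86164) × 360° = 28.87°.
With 3 satellites evenly phased, successive equator crossings are 28.87/3 = 9.623° apart.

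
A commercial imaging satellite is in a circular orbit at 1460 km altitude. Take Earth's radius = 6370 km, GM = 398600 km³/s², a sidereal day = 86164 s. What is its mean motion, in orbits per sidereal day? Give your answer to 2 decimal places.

12.50

Semi-major axis a = 6370 + 1460 = 7830 km. Period T = 2π√(a³/μ) = 2π√(7830³/398600) = 6895.3 s = 114.92 min.
Orbits per sidereal day = 86164 / 6895.3 = 12.496.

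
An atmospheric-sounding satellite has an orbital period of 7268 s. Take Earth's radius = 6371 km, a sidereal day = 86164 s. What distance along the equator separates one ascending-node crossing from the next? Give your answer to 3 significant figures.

3380 km

During one orbit Earth rotates (7268.0 / 86164) × 360° = 30.37°.
At the equator that is 30.37° × (2π·6371/360) km/° = 30.37 × 111.2 = 3377 km.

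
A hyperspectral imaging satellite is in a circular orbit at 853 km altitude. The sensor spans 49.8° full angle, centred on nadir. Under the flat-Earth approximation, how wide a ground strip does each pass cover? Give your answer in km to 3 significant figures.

792 km

Half-angle = 49.8°/2 = 24.9°.
Swath width ≈ 2h·tan(θ/2) = 2 × 853 × tan(24.9°) = 791.9 km.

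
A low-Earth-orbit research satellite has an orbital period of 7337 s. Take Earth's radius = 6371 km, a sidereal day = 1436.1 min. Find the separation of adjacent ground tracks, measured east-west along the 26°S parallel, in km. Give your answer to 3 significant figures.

3060 km

Node shift per orbit = (7337.0/86166) × 360° = 30.65°.
Equatorial spacing = 30.65 × 111.2 km/° = 3409 km.
At 26° latitude, spacing = 3409 × cos(26°) = 3064 km.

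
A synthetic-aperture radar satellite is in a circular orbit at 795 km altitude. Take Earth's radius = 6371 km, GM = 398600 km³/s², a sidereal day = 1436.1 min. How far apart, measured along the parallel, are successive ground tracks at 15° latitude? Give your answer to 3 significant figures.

Semi-major axis a = 6371 + 795 = 7166 km. Period T = 2π√(a³/μ) = 2π√(7166³/398600) = 6037.1 s = 100.62 min.
Node shift per orbit = (6037.1/86166) × 360° = 25.22°.
Equatorial spacing = 25.22 × 111.2 km/° = 2805 km.
At 15° latitude, spacing = 2805 × cos(15°) = 2709 km.

2710 km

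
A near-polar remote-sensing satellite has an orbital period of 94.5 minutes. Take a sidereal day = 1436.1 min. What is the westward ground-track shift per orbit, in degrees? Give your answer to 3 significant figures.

23.7°

T = 94.5 min = 5670.0 s.
During one orbit Earth rotates (5670.0 / 86166) × 360° = 23.69°.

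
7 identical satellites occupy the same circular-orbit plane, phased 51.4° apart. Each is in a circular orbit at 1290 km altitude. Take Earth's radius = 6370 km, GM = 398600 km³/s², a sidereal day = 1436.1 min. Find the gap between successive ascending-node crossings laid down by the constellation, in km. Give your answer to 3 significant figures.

Semi-major axis a = 6370 + 1290 = 7660 km. Period T = 2π√(a³/μ) = 2π√(7660³/398600) = 6672.0 s = 111.20 min.
Single-satellite node shift = (6672.0/86166) × 360° = 27.88°.
With 7 satellites evenly phased, successive equator crossings are 27.88/7 = 3.982° apart.
That is 3.982 × 111.2 = 443 km at the equator.

443 km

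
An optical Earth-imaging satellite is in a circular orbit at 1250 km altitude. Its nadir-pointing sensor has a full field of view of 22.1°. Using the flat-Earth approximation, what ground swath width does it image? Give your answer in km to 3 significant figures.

Half-angle = 22.1°/2 = 11.05°.
Swath width ≈ 2h·tan(θ/2) = 2 × 1250 × tan(11.05°) = 488.2 km.

488 km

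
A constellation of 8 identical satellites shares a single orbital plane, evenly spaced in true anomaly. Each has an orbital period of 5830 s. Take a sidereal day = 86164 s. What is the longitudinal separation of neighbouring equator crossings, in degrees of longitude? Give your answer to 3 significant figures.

Single-satellite node shift = (5830.0/86164) × 360° = 24.36°.
With 8 satellites evenly phased, successive equator crossings are 24.36/8 = 3.045° apart.

3.04°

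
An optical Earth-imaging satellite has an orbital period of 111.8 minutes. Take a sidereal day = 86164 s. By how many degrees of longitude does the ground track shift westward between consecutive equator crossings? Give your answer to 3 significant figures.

28.0°

T = 111.8 min = 6708.0 s.
During one orbit Earth rotates (6708.0 / 86164) × 360° = 28.03°.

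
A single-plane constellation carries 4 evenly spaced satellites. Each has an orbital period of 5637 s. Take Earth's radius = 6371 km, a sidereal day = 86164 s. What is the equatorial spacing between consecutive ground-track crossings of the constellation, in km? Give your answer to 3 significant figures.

Single-satellite node shift = (5637.0/86164) × 360° = 23.55°.
With 4 satellites evenly phased, successive equator crossings are 23.55/4 = 5.888° apart.
That is 5.888 × 111.2 = 655 km at the equator.

655 km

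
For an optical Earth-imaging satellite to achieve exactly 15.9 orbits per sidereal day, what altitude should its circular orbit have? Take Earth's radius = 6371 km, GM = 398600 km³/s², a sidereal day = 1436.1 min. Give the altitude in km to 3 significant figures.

Required period T = 86166 / 15.9 = 5419.2 s.
From T = 2π√(a³/μ): a = (μ T²/4π²)^(1/3) = (398600 × 5419.2² / 4π²)^(1/3) = 6668 km.
Altitude h = a − R = 6668 − 6371 = 297 km.

297 km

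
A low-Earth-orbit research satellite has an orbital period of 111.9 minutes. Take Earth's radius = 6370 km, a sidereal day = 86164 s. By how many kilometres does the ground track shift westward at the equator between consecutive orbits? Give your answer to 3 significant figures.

3120 km

T = 111.9 min = 6714.0 s.
During one orbit Earth rotates (6714.0 / 86164) × 360° = 28.05°.
At the equator that is 28.05° × (2π·6370/360) km/° = 28.05 × 111.2 = 3119 km.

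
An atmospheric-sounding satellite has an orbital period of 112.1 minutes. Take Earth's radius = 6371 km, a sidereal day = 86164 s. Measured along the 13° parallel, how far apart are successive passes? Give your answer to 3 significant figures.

T = 112.1 min = 6726.0 s.
Node shift per orbit = (6726.0/86164) × 360° = 28.10°.
Equatorial spacing = 28.10 × 111.2 km/° = 3125 km.
At 13° latitude, spacing = 3125 × cos(13°) = 3045 km.

3040 km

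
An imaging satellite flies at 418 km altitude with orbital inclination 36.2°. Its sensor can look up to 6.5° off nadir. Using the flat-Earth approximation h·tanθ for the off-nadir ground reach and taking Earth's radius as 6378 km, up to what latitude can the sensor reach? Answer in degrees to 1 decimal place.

For a prograde orbit the ground track reaches latitude ±i = ±36.2°.
Sensor half-swath on the ground ≈ 418·tan(6.5°) = 48 km = 0.43° of latitude.
Maximum observable latitude ≈ 36.2 + 0.43 = 36.6°.

36.6°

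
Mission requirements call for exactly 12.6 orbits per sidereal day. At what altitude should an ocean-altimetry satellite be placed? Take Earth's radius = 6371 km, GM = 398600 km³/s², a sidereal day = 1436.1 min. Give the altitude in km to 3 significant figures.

1420 km

Required period T = 86166 / 12.6 = 6838.6 s.
From T = 2π√(a³/μ): a = (μ T²/4π²)^(1/3) = (398600 × 6838.6² / 4π²)^(1/3) = 7787 km.
Altitude h = a − R = 7787 − 6371 = 1416 km.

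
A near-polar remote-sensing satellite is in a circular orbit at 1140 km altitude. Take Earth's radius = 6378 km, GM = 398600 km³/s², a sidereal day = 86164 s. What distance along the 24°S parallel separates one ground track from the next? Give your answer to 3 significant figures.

Semi-major axis a = 6378 + 1140 = 7518 km. Period T = 2π√(a³/μ) = 2π√(7518³/398600) = 6487.3 s = 108.12 min.
Node shift per orbit = (6487.3/86164) × 360° = 27.10°.
Equatorial spacing = 27.10 × 111.3 km/° = 3017 km.
At 24° latitude, spacing = 3017 × cos(24°) = 2756 km.

2760 km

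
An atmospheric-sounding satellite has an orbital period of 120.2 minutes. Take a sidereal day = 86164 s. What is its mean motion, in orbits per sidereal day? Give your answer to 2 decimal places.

T = 120.2 min = 7212.0 s.
Orbits per sidereal day = 86164 / 7212.0 = 11.947.

11.95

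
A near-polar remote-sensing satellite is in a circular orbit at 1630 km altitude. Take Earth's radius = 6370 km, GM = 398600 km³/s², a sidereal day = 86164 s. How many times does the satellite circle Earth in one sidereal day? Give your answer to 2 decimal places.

12.10

Semi-major axis a = 6370 + 1630 = 8000 km. Period T = 2π√(a³/μ) = 2π√(8000³/398600) = 7121.1 s = 118.68 min.
Orbits per sidereal day = 86164 / 7121.1 = 12.100.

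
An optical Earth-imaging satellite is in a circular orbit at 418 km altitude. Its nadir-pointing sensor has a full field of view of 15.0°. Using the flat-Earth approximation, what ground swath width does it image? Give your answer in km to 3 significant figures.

110 km

Half-angle = 15.0°/2 = 7.5°.
Swath width ≈ 2h·tan(θ/2) = 2 × 418 × tan(7.5°) = 110.1 km.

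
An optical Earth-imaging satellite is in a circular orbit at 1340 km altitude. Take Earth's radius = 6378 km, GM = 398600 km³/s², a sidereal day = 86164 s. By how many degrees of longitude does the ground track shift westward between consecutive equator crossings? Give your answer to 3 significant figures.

28.2°

Semi-major axis a = 6378 + 1340 = 7718 km. Period T = 2π√(a³/μ) = 2π√(7718³/398600) = 6747.9 s = 112.46 min.
During one orbit Earth rotates (6747.9 / 86164) × 360° = 28.19°.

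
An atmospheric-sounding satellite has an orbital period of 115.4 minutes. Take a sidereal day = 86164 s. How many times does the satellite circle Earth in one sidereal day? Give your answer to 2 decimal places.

T = 115.4 min = 6924.0 s.
Orbits per sidereal day = 86164 / 6924.0 = 12.444.

12.44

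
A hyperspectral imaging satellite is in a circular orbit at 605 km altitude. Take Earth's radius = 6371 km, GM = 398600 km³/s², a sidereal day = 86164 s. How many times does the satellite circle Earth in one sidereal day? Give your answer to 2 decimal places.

Semi-major axis a = 6371 + 605 = 6976 km. Period T = 2π√(a³/μ) = 2π√(6976³/398600) = 5798.6 s = 96.64 min.
Orbits per sidereal day = 86164 / 5798.6 = 14.860.

14.86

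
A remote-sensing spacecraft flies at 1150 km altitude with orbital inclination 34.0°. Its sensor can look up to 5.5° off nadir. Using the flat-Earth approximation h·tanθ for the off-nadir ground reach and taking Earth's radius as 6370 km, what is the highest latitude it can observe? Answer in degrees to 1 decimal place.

35.0°

For a prograde orbit the ground track reaches latitude ±i = ±34.0°.
Sensor half-swath on the ground ≈ 1150·tan(5.5°) = 111 km = 1.00° of latitude.
Maximum observable latitude ≈ 34.0 + 1.00 = 35.0°.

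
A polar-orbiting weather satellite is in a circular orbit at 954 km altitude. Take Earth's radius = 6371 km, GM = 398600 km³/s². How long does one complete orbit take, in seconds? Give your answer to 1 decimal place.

Semi-major axis a = 6371 + 954 = 7325 km. Period T = 2π√(a³/μ) = 2π√(7325³/398600) = 6239.1 s = 103.99 min.

6239.1 seconds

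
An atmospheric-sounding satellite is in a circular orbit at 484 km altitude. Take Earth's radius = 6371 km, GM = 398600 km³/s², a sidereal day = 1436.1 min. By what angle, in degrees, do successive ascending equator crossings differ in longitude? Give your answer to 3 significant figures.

Semi-major axis a = 6371 + 484 = 6855 km. Period T = 2π√(a³/μ) = 2π√(6855³/398600) = 5648.4 s = 94.14 min.
During one orbit Earth rotates (5648.4 / 86166) × 360° = 23.60°.

23.6°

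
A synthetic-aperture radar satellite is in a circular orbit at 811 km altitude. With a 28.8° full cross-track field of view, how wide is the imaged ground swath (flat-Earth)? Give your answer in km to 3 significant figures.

416 km

Half-angle = 28.8°/2 = 14.4°.
Swath width ≈ 2h·tan(θ/2) = 2 × 811 × tan(14.4°) = 416.5 km.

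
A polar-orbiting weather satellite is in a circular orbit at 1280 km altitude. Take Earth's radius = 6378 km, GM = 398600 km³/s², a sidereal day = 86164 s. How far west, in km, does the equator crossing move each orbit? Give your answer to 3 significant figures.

3100 km

Semi-major axis a = 6378 + 1280 = 7658 km. Period T = 2π√(a³/μ) = 2π√(7658³/398600) = 6669.4 s = 111.16 min.
During one orbit Earth rotates (6669.4 / 86164) × 360° = 27.87°.
At the equator that is 27.87° × (2π·6378/360) km/° = 27.87 × 111.3 = 3102 km.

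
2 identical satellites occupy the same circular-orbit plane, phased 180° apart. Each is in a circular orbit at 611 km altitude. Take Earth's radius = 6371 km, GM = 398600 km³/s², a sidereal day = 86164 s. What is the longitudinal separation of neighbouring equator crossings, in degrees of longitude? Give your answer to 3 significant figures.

Semi-major axis a = 6371 + 611 = 6982 km. Period T = 2π√(a³/μ) = 2π√(6982³/398600) = 5806.1 s = 96.77 min.
Single-satellite node shift = (5806.1/86164) × 360° = 24.26°.
With 2 satellites evenly phased, successive equator crossings are 24.26/2 = 12.129° apart.

12.1°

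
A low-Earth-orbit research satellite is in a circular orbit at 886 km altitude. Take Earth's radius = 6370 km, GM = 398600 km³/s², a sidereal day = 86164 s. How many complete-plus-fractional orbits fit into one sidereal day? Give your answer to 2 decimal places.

Semi-major axis a = 6370 + 886 = 7256 km. Period T = 2π√(a³/μ) = 2π√(7256³/398600) = 6151.2 s = 102.52 min.
Orbits per sidereal day = 86164 / 6151.2 = 14.008.

14.01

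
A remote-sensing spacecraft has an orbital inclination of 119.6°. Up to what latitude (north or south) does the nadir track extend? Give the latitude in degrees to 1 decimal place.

Retrograde orbit: the ground track reaches ±(180° − i) = ±(180 − 119.6) = ±60.4°.

60.4°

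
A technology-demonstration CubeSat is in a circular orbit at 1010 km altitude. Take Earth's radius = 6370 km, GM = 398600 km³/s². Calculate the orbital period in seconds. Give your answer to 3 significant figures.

Semi-major axis a = 6370 + 1010 = 7380 km. Period T = 2π√(a³/μ) = 2π√(7380³/398600) = 6309.5 s = 105.16 min.

6310 seconds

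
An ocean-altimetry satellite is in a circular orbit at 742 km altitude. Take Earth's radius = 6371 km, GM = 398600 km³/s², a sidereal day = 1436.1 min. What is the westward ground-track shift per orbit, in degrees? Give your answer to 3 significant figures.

24.9°

Semi-major axis a = 6371 + 742 = 7113 km. Period T = 2π√(a³/μ) = 2π√(7113³/398600) = 5970.2 s = 99.50 min.
During one orbit Earth rotates (5970.2 / 86166) × 360° = 24.94°.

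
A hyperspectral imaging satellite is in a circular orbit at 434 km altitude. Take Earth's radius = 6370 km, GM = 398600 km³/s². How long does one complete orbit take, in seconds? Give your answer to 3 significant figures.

Semi-major axis a = 6370 + 434 = 6804 km. Period T = 2π√(a³/μ) = 2π√(6804³/398600) = 5585.4 s = 93.09 min.

5590 seconds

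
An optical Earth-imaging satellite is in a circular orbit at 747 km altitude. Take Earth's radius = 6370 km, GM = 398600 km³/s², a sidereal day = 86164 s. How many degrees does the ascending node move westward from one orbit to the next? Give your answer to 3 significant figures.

Semi-major axis a = 6370 + 747 = 7117 km. Period T = 2π√(a³/μ) = 2π√(7117³/398600) = 5975.3 s = 99.59 min.
During one orbit Earth rotates (5975.3 / 86164) × 360° = 24.97°.

25.0°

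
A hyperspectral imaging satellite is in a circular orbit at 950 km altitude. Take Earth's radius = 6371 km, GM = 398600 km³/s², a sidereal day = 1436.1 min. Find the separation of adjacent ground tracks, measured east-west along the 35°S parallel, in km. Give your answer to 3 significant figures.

2370 km

Semi-major axis a = 6371 + 950 = 7321 km. Period T = 2π√(a³/μ) = 2π√(7321³/398600) = 6234.0 s = 103.90 min.
Node shift per orbit = (6234.0/86166) × 360° = 26.05°.
Equatorial spacing = 26.05 × 111.2 km/° = 2896 km.
At 35° latitude, spacing = 2896 × cos(35°) = 2372 km.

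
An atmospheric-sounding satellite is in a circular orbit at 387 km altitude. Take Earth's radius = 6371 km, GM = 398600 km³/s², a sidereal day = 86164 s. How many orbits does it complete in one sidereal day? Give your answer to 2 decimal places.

Semi-major axis a = 6371 + 387 = 6758 km. Period T = 2π√(a³/μ) = 2π√(6758³/398600) = 5528.9 s = 92.15 min.
Orbits per sidereal day = 86164 / 5528.9 = 15.584.

15.58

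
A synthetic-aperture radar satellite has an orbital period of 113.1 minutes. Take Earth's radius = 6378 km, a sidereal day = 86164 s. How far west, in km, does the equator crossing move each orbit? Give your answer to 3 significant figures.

T = 113.1 min = 6786.0 s.
During one orbit Earth rotates (6786.0 / 86164) × 360° = 28.35°.
At the equator that is 28.35° × (2π·6378/360) km/° = 28.35 × 111.3 = 3156 km.

3160 km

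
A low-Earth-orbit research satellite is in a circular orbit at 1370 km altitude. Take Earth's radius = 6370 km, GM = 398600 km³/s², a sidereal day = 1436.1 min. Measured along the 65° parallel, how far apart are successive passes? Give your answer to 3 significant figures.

1330 km

Semi-major axis a = 6370 + 1370 = 7740 km. Period T = 2π√(a³/μ) = 2π√(7740³/398600) = 6776.8 s = 112.95 min.
Node shift per orbit = (6776.8/86166) × 360° = 28.31°.
Equatorial spacing = 28.31 × 111.2 km/° = 3148 km.
At 65° latitude, spacing = 3148 × cos(65°) = 1330 km.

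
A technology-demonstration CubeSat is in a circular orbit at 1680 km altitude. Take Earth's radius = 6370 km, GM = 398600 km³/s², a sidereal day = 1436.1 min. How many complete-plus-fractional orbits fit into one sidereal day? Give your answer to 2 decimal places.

Semi-major axis a = 6370 + 1680 = 8050 km. Period T = 2π√(a³/μ) = 2π√(8050³/398600) = 7187.9 s = 119.80 min.
Orbits per sidereal day = 86166 / 7187.9 = 11.988.

11.99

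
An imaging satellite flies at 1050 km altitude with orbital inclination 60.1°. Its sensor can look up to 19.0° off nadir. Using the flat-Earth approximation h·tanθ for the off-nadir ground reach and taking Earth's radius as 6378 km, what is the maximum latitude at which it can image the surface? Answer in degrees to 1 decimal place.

63.3°

For a prograde orbit the ground track reaches latitude ±i = ±60.1°.
Sensor half-swath on the ground ≈ 1050·tan(19.0°) = 362 km = 3.25° of latitude.
Maximum observable latitude ≈ 60.1 + 3.25 = 63.3°.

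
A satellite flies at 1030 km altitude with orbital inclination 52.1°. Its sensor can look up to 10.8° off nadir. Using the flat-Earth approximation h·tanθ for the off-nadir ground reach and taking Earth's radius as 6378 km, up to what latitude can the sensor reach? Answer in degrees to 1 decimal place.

53.9°

For a prograde orbit the ground track reaches latitude ±i = ±52.1°.
Sensor half-swath on the ground ≈ 1030·tan(10.8°) = 196 km = 1.77° of latitude.
Maximum observable latitude ≈ 52.1 + 1.77 = 53.9°.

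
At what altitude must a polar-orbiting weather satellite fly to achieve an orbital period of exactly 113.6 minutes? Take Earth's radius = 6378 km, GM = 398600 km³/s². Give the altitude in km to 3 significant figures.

1390 km

T = 113.6 min = 6816.0 s.
From T = 2π√(a³/μ): a = (μ T²/4π²)^(1/3) = (398600 × 6816.0² / 4π²)^(1/3) = 7770 km.
Altitude h = a − R = 7770 − 6378 = 1392 km.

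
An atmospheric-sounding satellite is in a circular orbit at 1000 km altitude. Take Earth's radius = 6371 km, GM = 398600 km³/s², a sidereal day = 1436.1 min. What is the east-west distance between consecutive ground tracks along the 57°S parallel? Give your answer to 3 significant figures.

Semi-major axis a = 6371 + 1000 = 7371 km. Period T = 2π√(a³/μ) = 2π√(7371³/398600) = 6298.0 s = 104.97 min.
Node shift per orbit = (6298.0/86166) × 360° = 26.31°.
Equatorial spacing = 26.31 × 111.2 km/° = 2926 km.
At 57° latitude, spacing = 2926 × cos(57°) = 1594 km.

1590 km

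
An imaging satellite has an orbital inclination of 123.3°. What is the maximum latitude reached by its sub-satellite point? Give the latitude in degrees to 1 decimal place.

Retrograde orbit: the ground track reaches ±(180° − i) = ±(180 − 123.3) = ±56.7°.

56.7°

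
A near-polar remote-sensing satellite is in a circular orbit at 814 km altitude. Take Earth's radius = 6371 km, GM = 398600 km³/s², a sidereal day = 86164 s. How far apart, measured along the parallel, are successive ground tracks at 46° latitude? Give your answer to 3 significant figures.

Semi-major axis a = 6371 + 814 = 7185 km. Period T = 2π√(a³/μ) = 2π√(7185³/398600) = 6061.1 s = 101.02 min.
Node shift per orbit = (6061.1/86164) × 360° = 25.32°.
Equatorial spacing = 25.32 × 111.2 km/° = 2816 km.
At 46° latitude, spacing = 2816 × cos(46°) = 1956 km.

1960 km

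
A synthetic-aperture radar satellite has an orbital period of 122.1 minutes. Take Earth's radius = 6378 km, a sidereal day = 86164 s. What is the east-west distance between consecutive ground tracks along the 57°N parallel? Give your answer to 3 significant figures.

1860 km

T = 122.1 min = 7326.0 s.
Node shift per orbit = (7326.0/86164) × 360° = 30.61°.
Equatorial spacing = 30.61 × 111.3 km/° = 3407 km.
At 57° latitude, spacing = 3407 × cos(57°) = 1856 km.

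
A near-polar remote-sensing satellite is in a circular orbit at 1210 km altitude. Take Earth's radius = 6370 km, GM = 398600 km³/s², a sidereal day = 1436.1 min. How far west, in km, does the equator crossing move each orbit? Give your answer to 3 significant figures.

Semi-major axis a = 6370 + 1210 = 7580 km. Period T = 2π√(a³/μ) = 2π√(7580³/398600) = 6567.7 s = 109.46 min.
During one orbit Earth rotates (6567.7 / 86166) × 360° = 27.44°.
At the equator that is 27.44° × (2π·6370/360) km/° = 27.44 × 111.2 = 3051 km.

3050 km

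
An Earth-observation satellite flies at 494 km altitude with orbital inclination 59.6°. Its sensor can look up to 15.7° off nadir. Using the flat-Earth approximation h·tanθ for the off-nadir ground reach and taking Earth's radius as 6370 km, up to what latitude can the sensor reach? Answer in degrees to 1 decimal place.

For a prograde orbit the ground track reaches latitude ±i = ±59.6°.
Sensor half-swath on the ground ≈ 494·tan(15.7°) = 139 km = 1.25° of latitude.
Maximum observable latitude ≈ 59.6 + 1.25 = 60.8°.

60.8°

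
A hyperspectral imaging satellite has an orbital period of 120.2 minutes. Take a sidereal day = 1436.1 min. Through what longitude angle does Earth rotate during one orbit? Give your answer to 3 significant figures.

T = 120.2 min = 7212.0 s.
During one orbit Earth rotates (7212.0 / 86166) × 360° = 30.13°.

30.1°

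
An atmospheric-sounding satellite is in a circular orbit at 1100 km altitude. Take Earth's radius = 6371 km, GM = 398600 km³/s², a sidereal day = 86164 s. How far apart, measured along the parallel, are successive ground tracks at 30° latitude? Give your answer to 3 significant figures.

Semi-major axis a = 6371 + 1100 = 7471 km. Period T = 2π√(a³/μ) = 2π√(7471³/398600) = 6426.6 s = 107.11 min.
Node shift per orbit = (6426.6/86164) × 360° = 26.85°.
Equatorial spacing = 26.85 × 111.2 km/° = 2986 km.
At 30° latitude, spacing = 2986 × cos(30°) = 2586 km.

2590 km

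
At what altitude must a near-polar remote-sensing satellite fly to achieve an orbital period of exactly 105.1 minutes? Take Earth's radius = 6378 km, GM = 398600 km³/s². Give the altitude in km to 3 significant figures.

T = 105.1 min = 6306.0 s.
From T = 2π√(a³/μ): a = (μ T²/4π²)^(1/3) = (398600 × 6306.0² / 4π²)^(1/3) = 7377 km.
Altitude h = a − R = 7377 − 6378 = 999 km.

999 km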